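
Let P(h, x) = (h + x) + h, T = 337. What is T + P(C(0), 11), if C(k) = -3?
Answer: 342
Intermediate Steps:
P(h, x) = x + 2*h
T + P(C(0), 11) = 337 + (11 + 2*(-3)) = 337 + (11 - 6) = 337 + 5 = 342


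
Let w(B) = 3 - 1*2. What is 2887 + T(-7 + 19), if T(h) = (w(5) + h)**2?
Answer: 3056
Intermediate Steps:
w(B) = 1 (w(B) = 3 - 2 = 1)
T(h) = (1 + h)**2
2887 + T(-7 + 19) = 2887 + (1 + (-7 + 19))**2 = 2887 + (1 + 12)**2 = 2887 + 13**2 = 2887 + 169 = 3056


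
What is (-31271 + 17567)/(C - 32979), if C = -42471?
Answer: 2284/12575 ≈ 0.18163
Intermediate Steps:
(-31271 + 17567)/(C - 32979) = (-31271 + 17567)/(-42471 - 32979) = -13704/(-75450) = -13704*(-1/75450) = 2284/12575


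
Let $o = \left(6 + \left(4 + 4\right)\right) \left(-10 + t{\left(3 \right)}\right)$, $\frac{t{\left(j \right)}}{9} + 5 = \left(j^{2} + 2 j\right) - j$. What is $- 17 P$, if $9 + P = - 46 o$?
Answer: $580397$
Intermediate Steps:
$t{\left(j \right)} = -45 + 9 j + 9 j^{2}$ ($t{\left(j \right)} = -45 + 9 \left(\left(j^{2} + 2 j\right) - j\right) = -45 + 9 \left(j + j^{2}\right) = -45 + \left(9 j + 9 j^{2}\right) = -45 + 9 j + 9 j^{2}$)
$o = 742$ ($o = \left(6 + \left(4 + 4\right)\right) \left(-10 + \left(-45 + 9 \cdot 3 + 9 \cdot 3^{2}\right)\right) = \left(6 + 8\right) \left(-10 + \left(-45 + 27 + 9 \cdot 9\right)\right) = 14 \left(-10 + \left(-45 + 27 + 81\right)\right) = 14 \left(-10 + 63\right) = 14 \cdot 53 = 742$)
$P = -34141$ ($P = -9 - 34132 = -34141$)
$- 17 P = \left(-17\right) \left(-34141\right) = 580397$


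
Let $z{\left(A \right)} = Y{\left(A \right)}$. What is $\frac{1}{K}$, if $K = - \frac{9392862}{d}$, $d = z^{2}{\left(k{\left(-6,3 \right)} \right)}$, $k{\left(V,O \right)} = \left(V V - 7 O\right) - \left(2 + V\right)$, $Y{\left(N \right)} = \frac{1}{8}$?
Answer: $- \frac{1}{601143168} \approx -1.6635 \cdot 10^{-9}$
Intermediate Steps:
$Y{\left(N \right)} = \frac{1}{8}$
$k{\left(V,O \right)} = -2 + V^{2} - V - 7 O$ ($k{\left(V,O \right)} = \left(V^{2} - 7 O\right) - \left(2 + V\right) = -2 + V^{2} - V - 7 O$)
$z{\left(A \right)} = \frac{1}{8}$
$d = \frac{1}{64}$ ($d = \left(\frac{1}{8}\right)^{2} = \frac{1}{64} \approx 0.015625$)
$K = -601143168$ ($K = - 9392862 \frac{1}{\frac{1}{64}} = \left(-9392862\right) 64 = -601143168$)
$\frac{1}{K} = \frac{1}{-601143168} = - \frac{1}{601143168}$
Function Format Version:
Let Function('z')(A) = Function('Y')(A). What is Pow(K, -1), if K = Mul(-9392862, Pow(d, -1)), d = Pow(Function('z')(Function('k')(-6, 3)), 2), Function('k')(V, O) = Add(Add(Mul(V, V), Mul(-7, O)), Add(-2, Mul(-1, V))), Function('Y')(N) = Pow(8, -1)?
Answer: Rational(-1, 601143168) ≈ -1.6635e-9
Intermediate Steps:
Function('Y')(N) = Rational(1, 8)
Function('k')(V, O) = Add(-2, Pow(V, 2), Mul(-1, V), Mul(-7, O)) (Function('k')(V, O) = Add(Add(Pow(V, 2), Mul(-7, O)), Add(-2, Mul(-1, V))) = Add(-2, Pow(V, 2), Mul(-1, V), Mul(-7, O)))
Function('z')(A) = Rational(1, 8)
d = Rational(1, 64) (d = Pow(Rational(1, 8), 2) = Rational(1, 64) ≈ 0.015625)
K = -601143168 (K = Mul(-9392862, Pow(Rational(1, 64), -1)) = Mul(-9392862, 64) = -601143168)
Pow(K, -1) = Pow(-601143168, -1) = Rational(-1, 601143168)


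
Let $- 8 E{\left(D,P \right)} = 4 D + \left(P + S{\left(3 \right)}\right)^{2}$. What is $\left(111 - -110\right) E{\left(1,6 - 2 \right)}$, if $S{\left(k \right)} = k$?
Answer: $- \frac{11713}{8} \approx -1464.1$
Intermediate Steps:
$E{\left(D,P \right)} = - \frac{D}{2} - \frac{\left(3 + P\right)^{2}}{8}$ ($E{\left(D,P \right)} = - \frac{4 D + \left(P + 3\right)^{2}}{8} = - \frac{4 D + \left(3 + P\right)^{2}}{8} = - \frac{\left(3 + P\right)^{2} + 4 D}{8} = - \frac{D}{2} - \frac{\left(3 + P\right)^{2}}{8}$)
$\left(111 - -110\right) E{\left(1,6 - 2 \right)} = \left(111 - -110\right) \left(\left(- \frac{1}{2}\right) 1 - \frac{\left(3 + \left(6 - 2\right)\right)^{2}}{8}\right) = \left(111 + 110\right) \left(- \frac{1}{2} - \frac{\left(3 + 4\right)^{2}}{8}\right) = 221 \left(- \frac{1}{2} - \frac{7^{2}}{8}\right) = 221 \left(- \frac{1}{2} - \frac{49}{8}\right) = 221 \left(- \frac{53}{8}\right) = - \frac{11713}{8}$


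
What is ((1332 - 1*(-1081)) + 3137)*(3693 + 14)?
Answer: 20573850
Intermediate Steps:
((1332 - 1*(-1081)) + 3137)*(3693 + 14) = ((1332 + 1081) + 3137)*3707 = (2413 + 3137)*3707 = 5550*3707 = 20573850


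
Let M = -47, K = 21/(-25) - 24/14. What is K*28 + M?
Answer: -2963/25 ≈ -118.52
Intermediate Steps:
K = -447/175 (K = 21*(-1/25) - 24*1/14 = -21/25 - 12/7 = -447/175 ≈ -2.5543)
K*28 + M = -447/175*28 - 47 = -1788/25 - 47 = -2963/25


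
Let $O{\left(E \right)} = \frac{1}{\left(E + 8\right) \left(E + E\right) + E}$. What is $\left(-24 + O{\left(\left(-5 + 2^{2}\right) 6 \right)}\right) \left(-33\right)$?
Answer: $\frac{7931}{10} \approx 793.1$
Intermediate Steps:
$O{\left(E \right)} = \frac{1}{E + 2 E \left(8 + E\right)}$ ($O{\left(E \right)} = \frac{1}{\left(8 + E\right) 2 E + E} = \frac{1}{2 E \left(8 + E\right) + E} = \frac{1}{E + 2 E \left(8 + E\right)}$)
$\left(-24 + O{\left(\left(-5 + 2^{2}\right) 6 \right)}\right) \left(-33\right) = \left(-24 + \frac{1}{\left(-5 + 2^{2}\right) 6 \left(17 + 2 \left(-5 + 2^{2}\right) 6\right)}\right) \left(-33\right) = \left(-24 + \frac{1}{\left(-5 + 4\right) 6 \left(17 + 2 \left(-5 + 4\right) 6\right)}\right) \left(-33\right) = \left(-24 + \frac{1}{\left(-1\right) 6 \left(17 + 2 \left(\left(-1\right) 6\right)\right)}\right) \left(-33\right) = \left(-24 + \frac{1}{\left(-6\right) \left(17 + 2 \left(-6\right)\right)}\right) \left(-33\right) = \left(-24 - \frac{1}{6 \left(17 - 12\right)}\right) \left(-33\right) = \left(-24 - \frac{1}{6 \cdot 5}\right) \left(-33\right) = \left(-24 - \frac{1}{30}\right) \left(-33\right) = \left(- \frac{721}{30}\right) \left(-33\right) = \frac{7931}{10}$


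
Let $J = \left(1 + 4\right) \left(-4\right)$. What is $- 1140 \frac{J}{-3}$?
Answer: $-7600$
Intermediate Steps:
$J = -20$ ($J = 5 \left(-4\right) = -20$)
$- 1140 \frac{J}{-3} = - 1140 \left(- \frac{20}{-3}\right) = - 1140 \left(\left(-20\right) \left(- \frac{1}{3}\right)\right) = \left(-1140\right) \frac{20}{3} = -7600$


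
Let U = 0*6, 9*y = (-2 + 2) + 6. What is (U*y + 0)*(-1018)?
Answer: 0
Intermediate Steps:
y = ⅔ (y = ((-2 + 2) + 6)/9 = (0 + 6)/9 = (⅑)*6 = ⅔ ≈ 0.66667)
U = 0
(U*y + 0)*(-1018) = (0*(⅔) + 0)*(-1018) = (0 + 0)*(-1018) = 0*(-1018) = 0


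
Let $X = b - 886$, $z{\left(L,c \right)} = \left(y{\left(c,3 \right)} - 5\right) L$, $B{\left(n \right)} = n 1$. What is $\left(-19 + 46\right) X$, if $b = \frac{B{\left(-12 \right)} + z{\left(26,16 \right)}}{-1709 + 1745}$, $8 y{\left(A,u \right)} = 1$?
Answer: $- \frac{384417}{16} \approx -24026.0$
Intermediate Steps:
$y{\left(A,u \right)} = \frac{1}{8}$ ($y{\left(A,u \right)} = \frac{1}{8} \cdot 1 = \frac{1}{8}$)
$B{\left(n \right)} = n$
$z{\left(L,c \right)} = - \frac{39 L}{8}$ ($z{\left(L,c \right)} = \left(\frac{1}{8} - 5\right) L = - \frac{39 L}{8}$)
$b = - \frac{185}{48}$ ($b = \frac{-12 - \frac{507}{4}}{-1709 + 1745} = \frac{-12 - \frac{507}{4}}{36} = \left(- \frac{555}{4}\right) \frac{1}{36} = - \frac{185}{48} \approx -3.8542$)
$X = - \frac{42713}{48}$ ($X = - \frac{185}{48} - 886 = - \frac{42713}{48} \approx -889.85$)
$\left(-19 + 46\right) X = \left(-19 + 46\right) \left(- \frac{42713}{48}\right) = 27 \left(- \frac{42713}{48}\right) = - \frac{384417}{16}$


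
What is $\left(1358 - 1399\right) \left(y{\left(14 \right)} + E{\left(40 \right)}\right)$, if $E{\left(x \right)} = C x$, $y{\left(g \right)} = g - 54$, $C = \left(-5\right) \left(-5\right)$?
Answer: $-39360$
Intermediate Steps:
$C = 25$
$y{\left(g \right)} = -54 + g$
$E{\left(x \right)} = 25 x$
$\left(1358 - 1399\right) \left(y{\left(14 \right)} + E{\left(40 \right)}\right) = \left(1358 - 1399\right) \left(\left(-54 + 14\right) + 25 \cdot 40\right) = - 41 \left(-40 + 1000\right) = \left(-41\right) 960 = -39360$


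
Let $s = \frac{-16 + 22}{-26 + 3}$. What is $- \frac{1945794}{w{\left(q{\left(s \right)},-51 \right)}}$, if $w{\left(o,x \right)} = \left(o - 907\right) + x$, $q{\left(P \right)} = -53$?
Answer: $\frac{648598}{337} \approx 1924.6$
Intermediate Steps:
$s = - \frac{6}{23}$ ($s = \frac{6}{-23} = 6 \left(- \frac{1}{23}\right) = - \frac{6}{23} \approx -0.26087$)
$w{\left(o,x \right)} = -907 + o + x$ ($w{\left(o,x \right)} = \left(-907 + o\right) + x = -907 + o + x$)
$- \frac{1945794}{w{\left(q{\left(s \right)},-51 \right)}} = - \frac{1945794}{-907 - 53 - 51} = - \frac{1945794}{-1011} = \left(-1945794\right) \left(- \frac{1}{1011}\right) = \frac{648598}{337}$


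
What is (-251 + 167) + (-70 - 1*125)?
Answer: -279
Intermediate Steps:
(-251 + 167) + (-70 - 1*125) = -84 + (-70 - 125) = -84 - 195 = -279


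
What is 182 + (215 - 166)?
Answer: 231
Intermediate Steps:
182 + (215 - 166) = 182 + 49 = 231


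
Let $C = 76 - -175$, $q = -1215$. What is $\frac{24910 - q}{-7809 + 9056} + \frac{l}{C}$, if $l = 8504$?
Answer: $\frac{17161863}{312997} \approx 54.831$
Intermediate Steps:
$C = 251$ ($C = 76 + 175 = 251$)
$\frac{24910 - q}{-7809 + 9056} + \frac{l}{C} = \frac{24910 - -1215}{-7809 + 9056} + \frac{8504}{251} = \frac{24910 + 1215}{1247} + 8504 \cdot \frac{1}{251} = 26125 \cdot \frac{1}{1247} + \frac{8504}{251} = \frac{26125}{1247} + \frac{8504}{251} = \frac{17161863}{312997}$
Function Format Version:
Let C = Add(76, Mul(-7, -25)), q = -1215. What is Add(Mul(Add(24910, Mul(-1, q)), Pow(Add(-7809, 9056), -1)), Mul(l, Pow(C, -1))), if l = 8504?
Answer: Rational(17161863, 312997) ≈ 54.831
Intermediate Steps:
C = 251 (C = Add(76, 175) = 251)
Add(Mul(Add(24910, Mul(-1, q)), Pow(Add(-7809, 9056), -1)), Mul(l, Pow(C, -1))) = Add(Mul(Add(24910, Mul(-1, -1215)), Pow(Add(-7809, 9056), -1)), Mul(8504, Pow(251, -1))) = Add(Mul(Add(24910, 1215), Pow(1247, -1)), Mul(8504, Rational(1, 251))) = Add(Mul(26125, Rational(1, 1247)), Rational(8504, 251)) = Add(Rational(26125, 1247), Rational(8504, 251)) = Rational(17161863, 312997)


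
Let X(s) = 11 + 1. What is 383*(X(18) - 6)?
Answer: 2298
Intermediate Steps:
X(s) = 12
383*(X(18) - 6) = 383*(12 - 6) = 383*6 = 2298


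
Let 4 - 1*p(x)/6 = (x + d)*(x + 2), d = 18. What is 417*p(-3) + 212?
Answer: 47750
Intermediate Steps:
p(x) = 24 - 6*(2 + x)*(18 + x) (p(x) = 24 - 6*(x + 18)*(x + 2) = 24 - 6*(18 + x)*(2 + x) = 24 - 6*(2 + x)*(18 + x))
417*p(-3) + 212 = 417*(-192 - 120*(-3) - 6*(-3)²) + 212 = 417*(-192 + 360 - 6*9) + 212 = 417*(-192 + 360 - 54) + 212 = 417*114 + 212 = 47538 + 212 = 47750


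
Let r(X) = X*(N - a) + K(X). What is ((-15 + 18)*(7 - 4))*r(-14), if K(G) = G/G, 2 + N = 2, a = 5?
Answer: 639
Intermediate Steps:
N = 0 (N = -2 + 2 = 0)
K(G) = 1
r(X) = 1 - 5*X (r(X) = X*(0 - 1*5) + 1 = X*(0 - 5) + 1 = X*(-5) + 1 = -5*X + 1 = 1 - 5*X)
((-15 + 18)*(7 - 4))*r(-14) = ((-15 + 18)*(7 - 4))*(1 - 5*(-14)) = (3*3)*(1 + 70) = 9*71 = 639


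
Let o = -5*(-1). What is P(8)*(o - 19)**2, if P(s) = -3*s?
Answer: -4704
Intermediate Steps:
o = 5
P(8)*(o - 19)**2 = (-3*8)*(5 - 19)**2 = -24*(-14)**2 = -24*196 = -4704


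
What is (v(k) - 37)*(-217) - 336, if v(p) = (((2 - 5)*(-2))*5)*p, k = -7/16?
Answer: 84329/8 ≈ 10541.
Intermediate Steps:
k = -7/16 (k = -7*1/16 = -7/16 ≈ -0.43750)
v(p) = 30*p (v(p) = (-3*(-2)*5)*p = (6*5)*p = 30*p)
(v(k) - 37)*(-217) - 336 = (30*(-7/16) - 37)*(-217) - 336 = (-105/8 - 37)*(-217) - 336 = -401/8*(-217) - 336 = 87017/8 - 336 = 84329/8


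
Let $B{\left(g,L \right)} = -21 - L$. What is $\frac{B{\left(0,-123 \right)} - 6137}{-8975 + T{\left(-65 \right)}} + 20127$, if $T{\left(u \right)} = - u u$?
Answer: $\frac{53136487}{2640} \approx 20127.0$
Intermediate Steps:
$T{\left(u \right)} = - u^{2}$
$\frac{B{\left(0,-123 \right)} - 6137}{-8975 + T{\left(-65 \right)}} + 20127 = \frac{\left(-21 - -123\right) - 6137}{-8975 - \left(-65\right)^{2}} + 20127 = \frac{\left(-21 + 123\right) - 6137}{-8975 - 4225} + 20127 = \frac{102 - 6137}{-8975 - 4225} + 20127 = - \frac{6035}{-13200} + 20127 = \left(-6035\right) \left(- \frac{1}{13200}\right) + 20127 = \frac{1207}{2640} + 20127 = \frac{53136487}{2640}$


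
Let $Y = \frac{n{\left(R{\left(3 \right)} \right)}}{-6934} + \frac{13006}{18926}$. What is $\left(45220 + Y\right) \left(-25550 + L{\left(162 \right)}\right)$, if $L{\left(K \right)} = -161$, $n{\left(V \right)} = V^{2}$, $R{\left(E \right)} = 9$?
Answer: $- \frac{76290189114410229}{65616442} \approx -1.1627 \cdot 10^{9}$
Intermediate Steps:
$Y = \frac{44325299}{65616442}$ ($Y = \frac{9^{2}}{-6934} + \frac{13006}{18926} = 81 \left(- \frac{1}{6934}\right) + 13006 \cdot \frac{1}{18926} = - \frac{81}{6934} + \frac{6503}{9463} = \frac{44325299}{65616442} \approx 0.67552$)
$\left(45220 + Y\right) \left(-25550 + L{\left(162 \right)}\right) = \left(45220 + \frac{44325299}{65616442}\right) \left(-25550 - 161\right) = \frac{2967219832539}{65616442} \left(-25711\right) = - \frac{76290189114410229}{65616442}$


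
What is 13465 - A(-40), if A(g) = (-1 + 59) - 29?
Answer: 13436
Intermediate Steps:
A(g) = 29 (A(g) = 58 - 29 = 29)
13465 - A(-40) = 13465 - 1*29 = 13465 - 29 = 13436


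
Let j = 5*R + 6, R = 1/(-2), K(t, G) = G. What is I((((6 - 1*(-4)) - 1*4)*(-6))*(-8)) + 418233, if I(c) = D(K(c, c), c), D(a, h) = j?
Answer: 836473/2 ≈ 4.1824e+5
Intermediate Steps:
R = -1/2 ≈ -0.50000
j = 7/2 (j = 5*(-1/2) + 6 = -5/2 + 6 = 7/2 ≈ 3.5000)
D(a, h) = 7/2
I(c) = 7/2
I((((6 - 1*(-4)) - 1*4)*(-6))*(-8)) + 418233 = 7/2 + 418233 = 836473/2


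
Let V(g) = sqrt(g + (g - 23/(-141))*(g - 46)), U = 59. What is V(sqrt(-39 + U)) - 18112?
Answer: -18112 + sqrt(248442 - 1782804*sqrt(5))/141 ≈ -18112.0 + 13.712*I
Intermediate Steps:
V(g) = sqrt(g + (-46 + g)*(23/141 + g)) (V(g) = sqrt(g + (g - 23*(-1/141))*(-46 + g)) = sqrt(g + (g + 23/141)*(-46 + g)) = sqrt(g + (23/141 + g)*(-46 + g)) = sqrt(g + (-46 + g)*(23/141 + g)))
V(sqrt(-39 + U)) - 18112 = sqrt(-149178 - 891402*sqrt(-39 + 59) + 19881*(sqrt(-39 + 59))**2)/141 - 18112 = sqrt(-149178 - 1782804*sqrt(5) + 19881*(sqrt(20))**2)/141 - 18112 = sqrt(-149178 - 1782804*sqrt(5) + 19881*(2*sqrt(5))**2)/141 - 18112 = sqrt(-149178 - 1782804*sqrt(5) + 19881*20)/141 - 18112 = sqrt(-149178 - 1782804*sqrt(5) + 397620)/141 - 18112 = sqrt(248442 - 1782804*sqrt(5))/141 - 18112 = -18112 + sqrt(248442 - 1782804*sqrt(5))/141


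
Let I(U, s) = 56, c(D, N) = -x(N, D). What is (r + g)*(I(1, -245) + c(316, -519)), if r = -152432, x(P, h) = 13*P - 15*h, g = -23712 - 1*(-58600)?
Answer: -1356810392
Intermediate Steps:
g = 34888 (g = -23712 + 58600 = 34888)
x(P, h) = -15*h + 13*P
c(D, N) = -13*N + 15*D (c(D, N) = -(-15*D + 13*N) = -13*N + 15*D)
(r + g)*(I(1, -245) + c(316, -519)) = (-152432 + 34888)*(56 + (-13*(-519) + 15*316)) = -117544*(56 + (6747 + 4740)) = -117544*(56 + 11487) = -117544*11543 = -1356810392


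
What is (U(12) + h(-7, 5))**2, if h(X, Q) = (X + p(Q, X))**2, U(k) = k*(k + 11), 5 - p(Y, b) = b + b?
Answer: 176400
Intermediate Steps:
p(Y, b) = 5 - 2*b (p(Y, b) = 5 - (b + b) = 5 - 2*b)
U(k) = k*(11 + k)
h(X, Q) = (5 - X)**2 (h(X, Q) = (X + (5 - 2*X))**2 = (5 - X)**2)
(U(12) + h(-7, 5))**2 = (12*(11 + 12) + (5 - 1*(-7))**2)**2 = (12*23 + (5 + 7)**2)**2 = (276 + 12**2)**2 = (276 + 144)**2 = 420**2 = 176400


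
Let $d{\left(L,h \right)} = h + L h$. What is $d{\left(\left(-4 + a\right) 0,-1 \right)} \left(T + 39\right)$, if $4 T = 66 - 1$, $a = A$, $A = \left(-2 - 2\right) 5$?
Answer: $- \frac{221}{4} \approx -55.25$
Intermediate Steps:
$A = -20$ ($A = \left(-4\right) 5 = -20$)
$a = -20$
$T = \frac{65}{4}$ ($T = \frac{66 - 1}{4} = \frac{1}{4} \cdot 65 = \frac{65}{4} \approx 16.25$)
$d{\left(\left(-4 + a\right) 0,-1 \right)} \left(T + 39\right) = - (1 + \left(-4 - 20\right) 0) \left(\frac{65}{4} + 39\right) = - (1 - 0) \frac{221}{4} = - (1 + 0) \frac{221}{4} = \left(-1\right) 1 \cdot \frac{221}{4} = \left(-1\right) \frac{221}{4} = - \frac{221}{4}$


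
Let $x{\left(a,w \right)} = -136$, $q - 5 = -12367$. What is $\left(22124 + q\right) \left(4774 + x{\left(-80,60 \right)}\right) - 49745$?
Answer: $45226411$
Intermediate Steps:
$q = -12362$ ($q = 5 - 12367 = -12362$)
$\left(22124 + q\right) \left(4774 + x{\left(-80,60 \right)}\right) - 49745 = \left(22124 - 12362\right) \left(4774 - 136\right) - 49745 = 9762 \cdot 4638 - 49745 = 45276156 - 49745 = 45226411$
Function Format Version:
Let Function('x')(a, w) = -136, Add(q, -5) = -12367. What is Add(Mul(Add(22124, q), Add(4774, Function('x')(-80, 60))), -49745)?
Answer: 45226411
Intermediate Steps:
q = -12362 (q = Add(5, -12367) = -12362)
Add(Mul(Add(22124, q), Add(4774, Function('x')(-80, 60))), -49745) = Add(Mul(Add(22124, -12362), Add(4774, -136)), -49745) = Add(Mul(9762, 4638), -49745) = Add(45276156, -49745) = 45226411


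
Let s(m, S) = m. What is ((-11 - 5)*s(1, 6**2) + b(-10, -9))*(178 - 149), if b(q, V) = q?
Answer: -754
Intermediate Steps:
((-11 - 5)*s(1, 6**2) + b(-10, -9))*(178 - 149) = ((-11 - 5)*1 - 10)*(178 - 149) = (-16*1 - 10)*29 = (-16 - 10)*29 = -26*29 = -754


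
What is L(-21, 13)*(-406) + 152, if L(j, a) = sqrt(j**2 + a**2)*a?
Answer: 152 - 5278*sqrt(610) ≈ -1.3021e+5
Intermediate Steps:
L(j, a) = a*sqrt(a**2 + j**2) (L(j, a) = sqrt(a**2 + j**2)*a = a*sqrt(a**2 + j**2))
L(-21, 13)*(-406) + 152 = (13*sqrt(13**2 + (-21)**2))*(-406) + 152 = (13*sqrt(169 + 441))*(-406) + 152 = (13*sqrt(610))*(-406) + 152 = -5278*sqrt(610) + 152 = 152 - 5278*sqrt(610)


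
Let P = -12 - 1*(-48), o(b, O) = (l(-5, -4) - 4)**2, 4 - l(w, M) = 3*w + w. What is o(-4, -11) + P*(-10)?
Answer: 40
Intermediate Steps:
l(w, M) = 4 - 4*w (l(w, M) = 4 - (3*w + w) = 4 - 4*w)
o(b, O) = 400 (o(b, O) = ((4 - 4*(-5)) - 4)**2 = ((4 + 20) - 4)**2 = (24 - 4)**2 = 20**2 = 400)
P = 36 (P = -12 + 48 = 36)
o(-4, -11) + P*(-10) = 400 + 36*(-10) = 400 - 360 = 40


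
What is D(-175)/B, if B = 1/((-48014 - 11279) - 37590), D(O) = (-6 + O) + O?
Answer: 34490348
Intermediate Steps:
D(O) = -6 + 2*O
B = -1/96883 (B = 1/(-59293 - 37590) = 1/(-96883) = -1/96883 ≈ -1.0322e-5)
D(-175)/B = (-6 + 2*(-175))/(-1/96883) = (-6 - 350)*(-96883) = -356*(-96883) = 34490348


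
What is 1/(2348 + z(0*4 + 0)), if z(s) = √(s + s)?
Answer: 1/2348 ≈ 0.00042589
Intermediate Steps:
z(s) = √2*√s (z(s) = √(2*s) = √2*√s)
1/(2348 + z(0*4 + 0)) = 1/(2348 + √2*√(0*4 + 0)) = 1/(2348 + √2*√(0 + 0)) = 1/(2348 + √2*√0) = 1/(2348 + √2*0) = 1/(2348 + 0) = 1/2348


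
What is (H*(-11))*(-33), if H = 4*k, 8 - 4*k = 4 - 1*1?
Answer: 1815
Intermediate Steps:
k = 5/4 (k = 2 - (4 - 1*1)/4 = 2 - (4 - 1)/4 = 2 - ¼*3 = 2 - ¾ = 5/4 ≈ 1.2500)
H = 5 (H = 4*(5/4) = 5)
(H*(-11))*(-33) = (5*(-11))*(-33) = -55*(-33) = 1815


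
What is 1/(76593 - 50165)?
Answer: 1/26428 ≈ 3.7839e-5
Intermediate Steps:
1/(76593 - 50165) = 1/26428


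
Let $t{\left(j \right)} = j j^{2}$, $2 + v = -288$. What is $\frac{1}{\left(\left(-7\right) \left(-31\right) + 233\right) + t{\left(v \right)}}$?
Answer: $- \frac{1}{24388550} \approx -4.1003 \cdot 10^{-8}$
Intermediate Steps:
$v = -290$ ($v = -2 - 288 = -290$)
$t{\left(j \right)} = j^{3}$
$\frac{1}{\left(\left(-7\right) \left(-31\right) + 233\right) + t{\left(v \right)}} = \frac{1}{\left(\left(-7\right) \left(-31\right) + 233\right) + \left(-290\right)^{3}} = \frac{1}{\left(217 + 233\right) - 24389000} = \frac{1}{450 - 24389000} = \frac{1}{-24388550} = - \frac{1}{24388550}$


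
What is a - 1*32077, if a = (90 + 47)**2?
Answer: -13308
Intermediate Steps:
a = 18769 (a = 137**2 = 18769)
a - 1*32077 = 18769 - 1*32077 = 18769 - 32077 = -13308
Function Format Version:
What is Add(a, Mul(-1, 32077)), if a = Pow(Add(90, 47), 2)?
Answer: -13308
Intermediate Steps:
a = 18769 (a = Pow(137, 2) = 18769)
Add(a, Mul(-1, 32077)) = Add(18769, Mul(-1, 32077)) = Add(18769, -32077) = -13308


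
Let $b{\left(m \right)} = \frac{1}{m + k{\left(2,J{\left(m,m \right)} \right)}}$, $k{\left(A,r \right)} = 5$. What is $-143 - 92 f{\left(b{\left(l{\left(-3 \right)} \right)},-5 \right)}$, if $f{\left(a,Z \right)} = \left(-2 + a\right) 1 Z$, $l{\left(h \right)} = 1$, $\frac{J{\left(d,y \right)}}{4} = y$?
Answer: $- \frac{2959}{3} \approx -986.33$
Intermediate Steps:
$J{\left(d,y \right)} = 4 y$
$b{\left(m \right)} = \frac{1}{5 + m}$ ($b{\left(m \right)} = \frac{1}{m + 5} = \frac{1}{5 + m}$)
$f{\left(a,Z \right)} = Z \left(-2 + a\right)$ ($f{\left(a,Z \right)} = \left(-2 + a\right) Z = Z \left(-2 + a\right)$)
$-143 - 92 f{\left(b{\left(l{\left(-3 \right)} \right)},-5 \right)} = -143 - 92 \left(- 5 \left(-2 + \frac{1}{5 + 1}\right)\right) = -143 - 92 \left(- 5 \left(-2 + \frac{1}{6}\right)\right) = -143 - 92 \left(\left(-5\right) \left(- \frac{11}{6}\right)\right) = -143 - \frac{2530}{3} = - \frac{2959}{3}$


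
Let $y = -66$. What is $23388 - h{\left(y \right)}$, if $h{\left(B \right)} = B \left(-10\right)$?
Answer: $22728$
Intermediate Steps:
$h{\left(B \right)} = - 10 B$
$23388 - h{\left(y \right)} = 23388 - \left(-10\right) \left(-66\right) = 23388 - 660 = 22728$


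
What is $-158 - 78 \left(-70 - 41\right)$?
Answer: $8500$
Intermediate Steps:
$-158 - 78 \left(-70 - 41\right) = -158 - -8658 = -158 + 8658 = 8500$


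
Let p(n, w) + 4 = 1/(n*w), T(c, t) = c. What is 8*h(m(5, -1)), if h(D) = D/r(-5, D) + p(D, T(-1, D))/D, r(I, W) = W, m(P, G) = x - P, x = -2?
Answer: 608/49 ≈ 12.408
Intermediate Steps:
m(P, G) = -2 - P
p(n, w) = -4 + 1/(n*w)
h(D) = 1 + (-4 - 1/D)/D (h(D) = D/D + (-4 + 1/(D*(-1)))/D = 1 + (-4 - 1/D)/D)
8*h(m(5, -1)) = 8*(1 - 1/(-2 - 1*5)² - 4/(-2 - 1*5)) = 8*(1 - 1/(-2 - 5)² - 4/(-2 - 5)) = 8*(1 - 1/(-7)² - 4/(-7)) = 8*(1 - 1*1/49 - 4*(-⅐)) = 8*(1 - 1/49 + 4/7) = 8*(76/49) = 608/49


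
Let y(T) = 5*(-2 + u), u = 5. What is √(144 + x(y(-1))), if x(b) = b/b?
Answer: √145 ≈ 12.042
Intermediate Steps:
y(T) = 15 (y(T) = 5*(-2 + 5) = 5*3 = 15)
x(b) = 1
√(144 + x(y(-1))) = √(144 + 1) = √145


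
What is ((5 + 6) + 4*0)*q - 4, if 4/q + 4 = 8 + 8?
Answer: -1/3 ≈ -0.33333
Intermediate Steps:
q = 1/3 (q = 4/(-4 + (8 + 8)) = 4/(-4 + 16) = 4/12 = 4*(1/12) = 1/3 ≈ 0.33333)
((5 + 6) + 4*0)*q - 4 = ((5 + 6) + 4*0)*(1/3) - 4 = (11 + 0)*(1/3) - 4 = 11*(1/3) - 4 = 11/3 - 4 = -1/3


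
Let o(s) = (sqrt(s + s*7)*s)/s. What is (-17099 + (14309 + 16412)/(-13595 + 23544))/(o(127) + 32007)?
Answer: -5443981970610/10192223531317 + 340174460*sqrt(254)/10192223531317 ≈ -0.53360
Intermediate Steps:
o(s) = 2*sqrt(2)*sqrt(s) (o(s) = (sqrt(s + 7*s)*s)/s = (sqrt(8*s)*s)/s = ((2*sqrt(2)*sqrt(s))*s)/s = (2*sqrt(2)*s**(3/2))/s = 2*sqrt(2)*sqrt(s))
(-17099 + (14309 + 16412)/(-13595 + 23544))/(o(127) + 32007) = (-17099 + (14309 + 16412)/(-13595 + 23544))/(2*sqrt(2)*sqrt(127) + 32007) = (-17099 + 30721/9949)/(2*sqrt(254) + 32007) = (-17099 + 30721*(1/9949))/(32007 + 2*sqrt(254)) = (-17099 + 30721/9949)/(32007 + 2*sqrt(254)) = -170087230/(9949*(32007 + 2*sqrt(254)))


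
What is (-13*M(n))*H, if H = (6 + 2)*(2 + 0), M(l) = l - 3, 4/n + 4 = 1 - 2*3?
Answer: 6448/9 ≈ 716.44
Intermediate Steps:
n = -4/9 (n = 4/(-4 + (1 - 2*3)) = 4/(-4 + (1 - 6)) = 4/(-4 - 5) = 4/(-9) = 4*(-1/9) = -4/9 ≈ -0.44444)
M(l) = -3 + l
H = 16 (H = 8*2 = 16)
(-13*M(n))*H = -13*(-3 - 4/9)*16 = -13*(-31/9)*16 = (403/9)*16 = 6448/9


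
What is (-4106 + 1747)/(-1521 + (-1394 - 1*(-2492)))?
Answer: 2359/423 ≈ 5.5768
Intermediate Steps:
(-4106 + 1747)/(-1521 + (-1394 - 1*(-2492))) = -2359/(-1521 + (-1394 + 2492)) = -2359/(-1521 + 1098) = -2359/(-423) = -2359*(-1/423) = 2359/423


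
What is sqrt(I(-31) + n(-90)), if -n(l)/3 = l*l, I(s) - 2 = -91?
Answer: 29*I*sqrt(29) ≈ 156.17*I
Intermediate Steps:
I(s) = -89 (I(s) = 2 - 91 = -89)
n(l) = -3*l**2 (n(l) = -3*l*l = -3*l**2)
sqrt(I(-31) + n(-90)) = sqrt(-89 - 3*(-90)**2) = sqrt(-89 - 3*8100) = sqrt(-89 - 24300) = sqrt(-24389) = 29*I*sqrt(29)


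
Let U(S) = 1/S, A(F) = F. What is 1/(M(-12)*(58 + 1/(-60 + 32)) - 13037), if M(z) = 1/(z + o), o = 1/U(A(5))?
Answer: -196/2556875 ≈ -7.6656e-5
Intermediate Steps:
o = 5 (o = 1/(1/5) = 1/(⅕) = 5)
M(z) = 1/(5 + z) (M(z) = 1/(z + 5) = 1/(5 + z))
1/(M(-12)*(58 + 1/(-60 + 32)) - 13037) = 1/((58 + 1/(-60 + 32))/(5 - 12) - 13037) = 1/((58 + 1/(-28))/(-7) - 13037) = 1/(-(58 - 1/28)/7 - 13037) = 1/(-⅐*1623/28 - 13037) = 1/(-1623/196 - 13037) = 1/(-2556875/196) = -196/2556875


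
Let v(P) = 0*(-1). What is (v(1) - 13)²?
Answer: 169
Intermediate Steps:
v(P) = 0
(v(1) - 13)² = (0 - 13)² = (-13)² = 169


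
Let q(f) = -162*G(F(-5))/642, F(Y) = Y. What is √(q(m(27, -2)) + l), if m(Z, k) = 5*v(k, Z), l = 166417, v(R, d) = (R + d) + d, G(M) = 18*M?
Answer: √1905568243/107 ≈ 407.97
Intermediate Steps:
v(R, d) = R + 2*d
m(Z, k) = 5*k + 10*Z (m(Z, k) = 5*(k + 2*Z) = 5*k + 10*Z)
q(f) = 2430/107 (q(f) = -162/(642/((18*(-5)))) = -162/(642/(-90)) = -162/(642*(-1/90)) = -162/(-107/15) = -162*(-15/107) = 2430/107)
√(q(m(27, -2)) + l) = √(2430/107 + 166417) = √(17809049/107) = √1905568243/107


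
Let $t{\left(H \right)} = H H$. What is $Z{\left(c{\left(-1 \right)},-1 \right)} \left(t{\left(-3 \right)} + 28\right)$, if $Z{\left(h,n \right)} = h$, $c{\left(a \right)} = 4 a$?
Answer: $-148$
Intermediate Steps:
$t{\left(H \right)} = H^{2}$
$Z{\left(c{\left(-1 \right)},-1 \right)} \left(t{\left(-3 \right)} + 28\right) = 4 \left(-1\right) \left(\left(-3\right)^{2} + 28\right) = - 4 \left(9 + 28\right) = \left(-4\right) 37 = -148$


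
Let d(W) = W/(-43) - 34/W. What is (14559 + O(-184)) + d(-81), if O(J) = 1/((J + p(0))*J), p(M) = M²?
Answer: 1717075432603/117920448 ≈ 14561.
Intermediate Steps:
d(W) = -34/W - W/43 (d(W) = W*(-1/43) - 34/W = -W/43 - 34/W = -34/W - W/43)
O(J) = J⁻² (O(J) = 1/((J + 0²)*J) = 1/((J + 0)*J) = 1/(J*J) = J⁻²)
(14559 + O(-184)) + d(-81) = (14559 + (-184)⁻²) + (-34/(-81) - 1/43*(-81)) = (14559 + 1/33856) + (-34*(-1/81) + 81/43) = 492909505/33856 + (34/81 + 81/43) = 492909505/33856 + 8023/3483 = 1717075432603/117920448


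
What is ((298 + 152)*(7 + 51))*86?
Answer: 2244600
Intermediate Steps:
((298 + 152)*(7 + 51))*86 = (450*58)*86 = 26100*86 = 2244600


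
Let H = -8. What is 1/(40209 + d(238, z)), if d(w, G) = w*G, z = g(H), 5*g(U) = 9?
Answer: 5/203187 ≈ 2.4608e-5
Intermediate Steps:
g(U) = 9/5 (g(U) = (1/5)*9 = 9/5)
z = 9/5 ≈ 1.8000
d(w, G) = G*w
1/(40209 + d(238, z)) = 1/(40209 + (9/5)*238) = 1/(40209 + 2142/5) = 1/(203187/5) = 5/203187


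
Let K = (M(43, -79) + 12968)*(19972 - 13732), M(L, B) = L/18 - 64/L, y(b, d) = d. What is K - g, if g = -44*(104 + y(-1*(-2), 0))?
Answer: 10440036464/129 ≈ 8.0931e+7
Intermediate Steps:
M(L, B) = -64/L + L/18 (M(L, B) = L*(1/18) - 64/L = L/18 - 64/L = -64/L + L/18)
K = 10439446160/129 (K = ((-64/43 + (1/18)*43) + 12968)*(19972 - 13732) = ((-64*1/43 + 43/18) + 12968)*6240 = ((-64/43 + 43/18) + 12968)*6240 = (697/774 + 12968)*6240 = (10037929/774)*6240 = 10439446160/129 ≈ 8.0926e+7)
g = -4576 (g = -44*(104 + 0) = -44*104 = -4576)
K - g = 10439446160/129 - 1*(-4576) = 10439446160/129 + 4576 = 10440036464/129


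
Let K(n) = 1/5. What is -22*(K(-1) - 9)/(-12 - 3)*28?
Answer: -27104/75 ≈ -361.39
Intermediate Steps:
K(n) = ⅕ (K(n) = 1*(⅕) = ⅕)
-22*(K(-1) - 9)/(-12 - 3)*28 = -22*(⅕ - 9)/(-12 - 3)*28 = -(-968)/(5*(-15))*28 = -(-968)*(-1)/(5*15)*28 = -22*44/75*28 = -968/75*28 = -27104/75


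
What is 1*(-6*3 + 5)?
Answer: -13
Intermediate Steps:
1*(-6*3 + 5) = 1*(-18 + 5) = 1*(-13) = -13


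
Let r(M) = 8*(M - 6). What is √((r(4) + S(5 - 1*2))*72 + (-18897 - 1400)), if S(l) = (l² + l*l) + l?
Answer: I*√19937 ≈ 141.2*I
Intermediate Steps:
r(M) = -48 + 8*M (r(M) = 8*(-6 + M) = -48 + 8*M)
S(l) = l + 2*l² (S(l) = (l² + l²) + l = 2*l² + l = l + 2*l²)
√((r(4) + S(5 - 1*2))*72 + (-18897 - 1400)) = √(((-48 + 8*4) + (5 - 1*2)*(1 + 2*(5 - 1*2)))*72 + (-18897 - 1400)) = √(((-48 + 32) + (5 - 2)*(1 + 2*(5 - 2)))*72 - 20297) = √((-16 + 3*(1 + 2*3))*72 - 20297) = √((-16 + 3*(1 + 6))*72 - 20297) = √((-16 + 3*7)*72 - 20297) = √((-16 + 21)*72 - 20297) = √(5*72 - 20297) = √(360 - 20297) = √(-19937) = I*√19937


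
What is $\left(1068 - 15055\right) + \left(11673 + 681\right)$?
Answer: $-1633$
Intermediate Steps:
$\left(1068 - 15055\right) + \left(11673 + 681\right) = \left(1068 - 15055\right) + 12354 = -13987 + 12354 = -1633$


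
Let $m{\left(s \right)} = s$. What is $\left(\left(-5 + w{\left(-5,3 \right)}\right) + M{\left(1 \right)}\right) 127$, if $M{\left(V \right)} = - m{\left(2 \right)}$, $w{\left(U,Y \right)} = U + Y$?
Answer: $-1143$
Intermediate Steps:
$M{\left(V \right)} = -2$ ($M{\left(V \right)} = \left(-1\right) 2 = -2$)
$\left(\left(-5 + w{\left(-5,3 \right)}\right) + M{\left(1 \right)}\right) 127 = \left(\left(-5 + \left(-5 + 3\right)\right) - 2\right) 127 = \left(\left(-5 - 2\right) - 2\right) 127 = \left(-7 - 2\right) 127 = \left(-9\right) 127 = -1143$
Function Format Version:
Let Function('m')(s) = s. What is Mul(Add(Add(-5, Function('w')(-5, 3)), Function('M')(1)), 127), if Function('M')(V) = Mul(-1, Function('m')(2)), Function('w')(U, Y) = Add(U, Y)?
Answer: -1143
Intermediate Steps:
Function('M')(V) = -2 (Function('M')(V) = Mul(-1, 2) = -2)
Mul(Add(Add(-5, Function('w')(-5, 3)), Function('M')(1)), 127) = Mul(Add(Add(-5, Add(-5, 3)), -2), 127) = Mul(Add(Add(-5, -2), -2), 127) = Mul(Add(-7, -2), 127) = Mul(-9, 127) = -1143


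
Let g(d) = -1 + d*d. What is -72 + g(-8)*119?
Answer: 7425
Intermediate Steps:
g(d) = -1 + d²
-72 + g(-8)*119 = -72 + (-1 + (-8)²)*119 = -72 + (-1 + 64)*119 = -72 + 63*119 = -72 + 7497 = 7425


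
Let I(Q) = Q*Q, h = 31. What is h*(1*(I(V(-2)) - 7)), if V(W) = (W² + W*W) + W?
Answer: 899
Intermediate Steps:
V(W) = W + 2*W² (V(W) = (W² + W²) + W = 2*W² + W = W + 2*W²)
I(Q) = Q²
h*(1*(I(V(-2)) - 7)) = 31*(1*((-2*(1 + 2*(-2)))² - 7)) = 31*(1*((-2*(1 - 4))² - 7)) = 31*(1*((-2*(-3))² - 7)) = 31*(1*(6² - 7)) = 31*(1*(36 - 7)) = 31*(1*29) = 31*29 = 899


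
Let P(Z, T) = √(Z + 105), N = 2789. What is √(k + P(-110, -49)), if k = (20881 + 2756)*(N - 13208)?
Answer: √(-246273903 + I*√5) ≈ 0.e-4 + 15693.0*I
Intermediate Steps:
P(Z, T) = √(105 + Z)
k = -246273903 (k = (20881 + 2756)*(2789 - 13208) = 23637*(-10419) = -246273903)
√(k + P(-110, -49)) = √(-246273903 + √(105 - 110)) = √(-246273903 + √(-5)) = √(-246273903 + I*√5)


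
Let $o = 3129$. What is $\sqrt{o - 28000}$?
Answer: $i \sqrt{24871} \approx 157.71 i$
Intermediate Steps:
$\sqrt{o - 28000} = \sqrt{3129 - 28000} = \sqrt{-24871} = i \sqrt{24871}$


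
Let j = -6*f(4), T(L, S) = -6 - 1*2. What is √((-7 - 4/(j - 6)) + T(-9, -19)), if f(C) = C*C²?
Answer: I*√569985/195 ≈ 3.8717*I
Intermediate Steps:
f(C) = C³
T(L, S) = -8 (T(L, S) = -6 - 2 = -8)
j = -384 (j = -6*4³ = -6*64 = -384)
√((-7 - 4/(j - 6)) + T(-9, -19)) = √((-7 - 4/(-384 - 6)) - 8) = √((-7 - 4/(-390)) - 8) = √((-7 - 4*(-1/390)) - 8) = √((-7 + 2/195) - 8) = √(-1363/195 - 8) = √(-2923/195) = I*√569985/195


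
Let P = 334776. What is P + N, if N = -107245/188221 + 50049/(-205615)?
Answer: 53759978827496/160585315 ≈ 3.3478e+5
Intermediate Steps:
N = -130586944/160585315 (N = -107245*1/188221 + 50049*(-1/205615) = -445/781 - 50049/205615 = -130586944/160585315 ≈ -0.81319)
P + N = 334776 - 130586944/160585315 = 53759978827496/160585315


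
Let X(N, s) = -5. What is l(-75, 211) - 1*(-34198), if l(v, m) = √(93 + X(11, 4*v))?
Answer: 34198 + 2*√22 ≈ 34207.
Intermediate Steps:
l(v, m) = 2*√22 (l(v, m) = √(93 - 5) = √88 = 2*√22)
l(-75, 211) - 1*(-34198) = 2*√22 - 1*(-34198) = 2*√22 + 34198 = 34198 + 2*√22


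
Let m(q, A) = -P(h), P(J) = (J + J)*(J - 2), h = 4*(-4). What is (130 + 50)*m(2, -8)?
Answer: -103680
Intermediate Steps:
h = -16
P(J) = 2*J*(-2 + J) (P(J) = (2*J)*(-2 + J) = 2*J*(-2 + J))
m(q, A) = -576 (m(q, A) = -2*(-16)*(-2 - 16) = -2*(-16)*(-18) = -1*576 = -576)
(130 + 50)*m(2, -8) = (130 + 50)*(-576) = 180*(-576) = -103680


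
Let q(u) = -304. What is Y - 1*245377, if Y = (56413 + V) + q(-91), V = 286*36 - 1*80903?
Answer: -259875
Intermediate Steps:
V = -70607 (V = 10296 - 80903 = -70607)
Y = -14498 (Y = (56413 - 70607) - 304 = -14194 - 304 = -14498)
Y - 1*245377 = -14498 - 1*245377 = -14498 - 245377 = -259875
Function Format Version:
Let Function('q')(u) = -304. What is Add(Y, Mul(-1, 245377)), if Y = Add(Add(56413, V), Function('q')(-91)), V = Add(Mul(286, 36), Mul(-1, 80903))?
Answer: -259875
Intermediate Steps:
V = -70607 (V = Add(10296, -80903) = -70607)
Y = -14498 (Y = Add(Add(56413, -70607), -304) = Add(-14194, -304) = -14498)
Add(Y, Mul(-1, 245377)) = Add(-14498, Mul(-1, 245377)) = Add(-14498, -245377) = -259875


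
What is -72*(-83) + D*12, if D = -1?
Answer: 5964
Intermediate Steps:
-72*(-83) + D*12 = -72*(-83) - 1*12 = 5976 - 12 = 5964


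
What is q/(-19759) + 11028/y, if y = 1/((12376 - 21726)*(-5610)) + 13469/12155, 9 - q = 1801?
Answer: 148587919133422096/14930116029967 ≈ 9952.2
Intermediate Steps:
q = -1792 (q = 9 - 1*1801 = 9 - 1801 = -1792)
y = 755610913/681895500 (y = -1/5610/(-9350) + 13469*(1/12155) = -1/9350*(-1/5610) + 13469/12155 = 1/52453500 + 13469/12155 = 755610913/681895500 ≈ 1.1081)
q/(-19759) + 11028/y = -1792/(-19759) + 11028/(755610913/681895500) = -1792*(-1/19759) + 11028*(681895500/755610913) = 1792/19759 + 7519943574000/755610913 = 148587919133422096/14930116029967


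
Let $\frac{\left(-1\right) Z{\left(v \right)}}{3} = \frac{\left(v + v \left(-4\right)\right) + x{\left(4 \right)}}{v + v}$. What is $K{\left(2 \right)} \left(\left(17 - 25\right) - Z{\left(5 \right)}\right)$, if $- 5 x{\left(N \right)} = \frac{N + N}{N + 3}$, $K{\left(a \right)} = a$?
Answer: $- \frac{4399}{175} \approx -25.137$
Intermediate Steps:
$x{\left(N \right)} = - \frac{2 N}{5 \left(3 + N\right)}$ ($x{\left(N \right)} = - \frac{\left(N + N\right) \frac{1}{N + 3}}{5} = - \frac{2 N \frac{1}{3 + N}}{5} = - \frac{2 N}{5 \left(3 + N\right)}$)
$Z{\left(v \right)} = - \frac{3 \left(- \frac{8}{35} - 3 v\right)}{2 v}$ ($Z{\left(v \right)} = - 3 \frac{\left(v + v \left(-4\right)\right) - \frac{8}{15 + 5 \cdot 4}}{v + v} = - 3 \frac{\left(v - 4 v\right) - \frac{8}{15 + 20}}{2 v} = - 3 \left(- 3 v - \frac{8}{35}\right) \frac{1}{2 v} = - 3 \left(- \frac{8}{35} - 3 v\right) \frac{1}{2 v} = - 3 \frac{- \frac{8}{35} - 3 v}{2 v} = - \frac{3 \left(- \frac{8}{35} - 3 v\right)}{2 v}$)
$K{\left(2 \right)} \left(\left(17 - 25\right) - Z{\left(5 \right)}\right) = 2 \left(\left(17 - 25\right) - \frac{3 \left(8 + 105 \cdot 5\right)}{70 \cdot 5}\right) = 2 \left(\left(17 - 25\right) - \frac{3}{70} \cdot \frac{1}{5} \left(8 + 525\right)\right) = 2 \left(-8 - \frac{3}{70} \cdot \frac{1}{5} \cdot 533\right) = 2 \left(-8 - \frac{1599}{350}\right) = 2 \left(- \frac{4399}{350}\right) = - \frac{4399}{175}$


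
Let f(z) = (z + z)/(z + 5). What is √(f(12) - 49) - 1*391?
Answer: -391 + I*√13753/17 ≈ -391.0 + 6.8984*I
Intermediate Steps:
f(z) = 2*z/(5 + z) (f(z) = (2*z)/(5 + z) = 2*z/(5 + z))
√(f(12) - 49) - 1*391 = √(2*12/(5 + 12) - 49) - 1*391 = √(2*12/17 - 49) - 391 = √(2*12*(1/17) - 49) - 391 = √(24/17 - 49) - 391 = √(-809/17) - 391 = I*√13753/17 - 391 = -391 + I*√13753/17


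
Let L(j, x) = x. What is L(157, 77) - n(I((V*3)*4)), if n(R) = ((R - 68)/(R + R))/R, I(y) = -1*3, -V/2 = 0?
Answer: 1457/18 ≈ 80.944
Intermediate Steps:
V = 0 (V = -2*0 = 0)
I(y) = -3
n(R) = (-68 + R)/(2*R**2) (n(R) = ((-68 + R)/((2*R)))/R = ((-68 + R)*(1/(2*R)))/R = ((-68 + R)/(2*R))/R = (-68 + R)/(2*R**2))
L(157, 77) - n(I((V*3)*4)) = 77 - (-68 - 3)/(2*(-3)**2) = 77 - (-71)/(2*9) = 77 - 1*(-71/18) = 77 + 71/18 = 1457/18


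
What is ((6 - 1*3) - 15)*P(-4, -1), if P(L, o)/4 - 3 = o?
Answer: -96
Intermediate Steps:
P(L, o) = 12 + 4*o
((6 - 1*3) - 15)*P(-4, -1) = ((6 - 1*3) - 15)*(12 + 4*(-1)) = ((6 - 3) - 15)*(12 - 4) = (3 - 15)*8 = -12*8 = -96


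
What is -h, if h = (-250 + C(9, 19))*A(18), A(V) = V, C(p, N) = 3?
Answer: 4446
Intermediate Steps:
h = -4446 (h = (-250 + 3)*18 = -247*18 = -4446)
-h = -1*(-4446) = 4446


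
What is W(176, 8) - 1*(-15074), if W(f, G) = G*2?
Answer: 15090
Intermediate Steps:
W(f, G) = 2*G
W(176, 8) - 1*(-15074) = 2*8 - 1*(-15074) = 16 + 15074 = 15090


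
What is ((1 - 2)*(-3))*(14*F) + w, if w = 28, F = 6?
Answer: 280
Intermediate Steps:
((1 - 2)*(-3))*(14*F) + w = ((1 - 2)*(-3))*(14*6) + 28 = -1*(-3)*84 + 28 = 3*84 + 28 = 252 + 28 = 280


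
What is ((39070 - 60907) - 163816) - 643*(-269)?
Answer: -12686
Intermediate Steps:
((39070 - 60907) - 163816) - 643*(-269) = (-21837 - 163816) + 172967 = -185653 + 172967 = -12686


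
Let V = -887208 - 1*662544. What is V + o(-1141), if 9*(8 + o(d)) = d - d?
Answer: -1549760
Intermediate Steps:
o(d) = -8 (o(d) = -8 + (d - d)/9 = -8 + (1/9)*0 = -8 + 0 = -8)
V = -1549752 (V = -887208 - 662544 = -1549752)
V + o(-1141) = -1549752 - 8 = -1549760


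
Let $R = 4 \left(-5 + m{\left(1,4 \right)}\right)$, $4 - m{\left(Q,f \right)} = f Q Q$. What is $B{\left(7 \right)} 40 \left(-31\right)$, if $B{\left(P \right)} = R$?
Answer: $24800$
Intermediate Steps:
$m{\left(Q,f \right)} = 4 - f Q^{2}$ ($m{\left(Q,f \right)} = 4 - f Q Q = 4 - Q f Q = 4 - f Q^{2}$)
$R = -20$ ($R = 4 \left(-5 + \left(4 - 4 \cdot 1^{2}\right)\right) = 4 \left(-5 + \left(4 - 4 \cdot 1\right)\right) = 4 \left(-5 + \left(4 - 4\right)\right) = 4 \left(-5 + 0\right) = 4 \left(-5\right) = -20$)
$B{\left(P \right)} = -20$
$B{\left(7 \right)} 40 \left(-31\right) = \left(-20\right) 40 \left(-31\right) = \left(-800\right) \left(-31\right) = 24800$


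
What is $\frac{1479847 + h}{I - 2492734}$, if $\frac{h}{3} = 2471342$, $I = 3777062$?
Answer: $\frac{8893873}{1284328} \approx 6.9249$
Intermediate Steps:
$h = 7414026$ ($h = 3 \cdot 2471342 = 7414026$)
$\frac{1479847 + h}{I - 2492734} = \frac{1479847 + 7414026}{3777062 - 2492734} = \frac{8893873}{1284328}$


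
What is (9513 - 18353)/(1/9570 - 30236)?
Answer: 84598800/289358519 ≈ 0.29237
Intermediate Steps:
(9513 - 18353)/(1/9570 - 30236) = -8840/(1/9570 - 30236) = -8840/(-289358519/9570) = -8840*(-9570/289358519) = 84598800/289358519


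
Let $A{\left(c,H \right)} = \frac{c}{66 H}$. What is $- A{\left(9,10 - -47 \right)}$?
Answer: $- \frac{1}{418} \approx -0.0023923$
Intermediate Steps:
$A{\left(c,H \right)} = \frac{c}{66 H}$ ($A{\left(c,H \right)} = c \frac{1}{66 H} = \frac{c}{66 H}$)
$- A{\left(9,10 - -47 \right)} = - \frac{9}{66 \left(10 - -47\right)} = - \frac{9}{66 \left(10 + 47\right)} = - \frac{9}{66 \cdot 57} = \left(-1\right) \frac{1}{418} = - \frac{1}{418}$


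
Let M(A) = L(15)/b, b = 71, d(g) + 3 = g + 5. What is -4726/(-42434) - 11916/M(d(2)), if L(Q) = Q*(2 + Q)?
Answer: -5983247749/1803445 ≈ -3317.7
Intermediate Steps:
d(g) = 2 + g (d(g) = -3 + (g + 5) = -3 + (5 + g) = 2 + g)
M(A) = 255/71 (M(A) = (15*(2 + 15))/71 = (15*17)*(1/71) = 255*(1/71) = 255/71)
-4726/(-42434) - 11916/M(d(2)) = -4726/(-42434) - 11916/255/71 = -4726*(-1/42434) - 11916*71/255 = 2363/21217 - 282012/85 = -5983247749/1803445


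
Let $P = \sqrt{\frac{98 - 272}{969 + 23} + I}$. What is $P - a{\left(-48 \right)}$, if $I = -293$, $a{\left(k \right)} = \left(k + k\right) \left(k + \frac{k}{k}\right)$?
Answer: $-4512 + \frac{i \sqrt{4507865}}{124} \approx -4512.0 + 17.122 i$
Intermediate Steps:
$a{\left(k \right)} = 2 k \left(1 + k\right)$ ($a{\left(k \right)} = 2 k \left(k + 1\right) = 2 k \left(1 + k\right)$)
$P = \frac{i \sqrt{4507865}}{124}$ ($P = \sqrt{\frac{98 - 272}{969 + 23} - 293} = \sqrt{- \frac{174}{992} - 293} = \sqrt{\left(-174\right) \frac{1}{992} - 293} = \sqrt{- \frac{87}{496} - 293} = \sqrt{- \frac{145415}{496}} = \frac{i \sqrt{4507865}}{124} \approx 17.122 i$)
$P - a{\left(-48 \right)} = \frac{i \sqrt{4507865}}{124} - 2 \left(-48\right) \left(1 - 48\right) = \frac{i \sqrt{4507865}}{124} - 2 \left(-48\right) \left(-47\right) = \frac{i \sqrt{4507865}}{124} - 4512 = -4512 + \frac{i \sqrt{4507865}}{124}$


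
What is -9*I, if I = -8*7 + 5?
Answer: 459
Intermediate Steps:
I = -51 (I = -56 + 5 = -51)
-9*I = -9*(-51) = 459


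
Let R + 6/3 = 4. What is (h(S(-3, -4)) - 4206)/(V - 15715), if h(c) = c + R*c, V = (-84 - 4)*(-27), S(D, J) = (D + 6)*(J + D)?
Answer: 4269/13339 ≈ 0.32004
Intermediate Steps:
S(D, J) = (6 + D)*(D + J)
V = 2376 (V = -88*(-27) = 2376)
R = 2 (R = -2 + 4 = 2)
h(c) = 3*c (h(c) = c + 2*c = 3*c)
(h(S(-3, -4)) - 4206)/(V - 15715) = (3*((-3)² + 6*(-3) + 6*(-4) - 3*(-4)) - 4206)/(2376 - 15715) = (3*(9 - 18 - 24 + 12) - 4206)/(-13339) = (3*(-21) - 4206)*(-1/13339) = (-63 - 4206)*(-1/13339) = -4269*(-1/13339) = 4269/13339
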